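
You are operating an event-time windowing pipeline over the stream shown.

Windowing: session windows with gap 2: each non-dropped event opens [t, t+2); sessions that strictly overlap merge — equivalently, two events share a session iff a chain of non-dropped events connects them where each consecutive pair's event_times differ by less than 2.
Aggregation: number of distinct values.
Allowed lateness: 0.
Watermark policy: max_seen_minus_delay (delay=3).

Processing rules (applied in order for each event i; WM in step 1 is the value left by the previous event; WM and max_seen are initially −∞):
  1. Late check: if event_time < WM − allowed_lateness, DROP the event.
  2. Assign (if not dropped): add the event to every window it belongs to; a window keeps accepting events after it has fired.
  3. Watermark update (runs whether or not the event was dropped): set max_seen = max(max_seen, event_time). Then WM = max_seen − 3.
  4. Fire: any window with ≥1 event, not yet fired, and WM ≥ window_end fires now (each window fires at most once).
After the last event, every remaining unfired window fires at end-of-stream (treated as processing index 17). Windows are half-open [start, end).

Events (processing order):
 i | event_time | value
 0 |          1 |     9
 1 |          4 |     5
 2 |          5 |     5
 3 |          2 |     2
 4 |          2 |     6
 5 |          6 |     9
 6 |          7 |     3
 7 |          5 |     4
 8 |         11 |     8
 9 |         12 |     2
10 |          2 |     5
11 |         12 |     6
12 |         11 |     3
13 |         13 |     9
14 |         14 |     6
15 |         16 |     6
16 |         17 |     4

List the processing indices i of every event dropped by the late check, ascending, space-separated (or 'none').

i=0 t=1 v=9: → [1,3); WM=-2
i=1 t=4 v=5: → [4,6); WM=1
i=2 t=5 v=5: → [4,7); WM=2
i=3 t=2 v=2: → [1,4); WM=2
i=4 t=2 v=6: → [1,4); WM=2
i=5 t=6 v=9: → [4,8); WM=3
i=6 t=7 v=3: → [4,9); WM=4
i=7 t=5 v=4: → [4,9); WM=4
i=8 t=11 v=8: → [11,13); WM=8
i=9 t=12 v=2: → [11,14); WM=9
i=10 t=2 v=5: DROP (t<9-0); WM=9
i=11 t=12 v=6: → [11,14); WM=9
i=12 t=11 v=3: → [11,14); WM=9
i=13 t=13 v=9: → [11,15); WM=10
i=14 t=14 v=6: → [11,16); WM=11
i=15 t=16 v=6: → [16,18); WM=13
i=16 t=17 v=4: → [16,19); WM=14

10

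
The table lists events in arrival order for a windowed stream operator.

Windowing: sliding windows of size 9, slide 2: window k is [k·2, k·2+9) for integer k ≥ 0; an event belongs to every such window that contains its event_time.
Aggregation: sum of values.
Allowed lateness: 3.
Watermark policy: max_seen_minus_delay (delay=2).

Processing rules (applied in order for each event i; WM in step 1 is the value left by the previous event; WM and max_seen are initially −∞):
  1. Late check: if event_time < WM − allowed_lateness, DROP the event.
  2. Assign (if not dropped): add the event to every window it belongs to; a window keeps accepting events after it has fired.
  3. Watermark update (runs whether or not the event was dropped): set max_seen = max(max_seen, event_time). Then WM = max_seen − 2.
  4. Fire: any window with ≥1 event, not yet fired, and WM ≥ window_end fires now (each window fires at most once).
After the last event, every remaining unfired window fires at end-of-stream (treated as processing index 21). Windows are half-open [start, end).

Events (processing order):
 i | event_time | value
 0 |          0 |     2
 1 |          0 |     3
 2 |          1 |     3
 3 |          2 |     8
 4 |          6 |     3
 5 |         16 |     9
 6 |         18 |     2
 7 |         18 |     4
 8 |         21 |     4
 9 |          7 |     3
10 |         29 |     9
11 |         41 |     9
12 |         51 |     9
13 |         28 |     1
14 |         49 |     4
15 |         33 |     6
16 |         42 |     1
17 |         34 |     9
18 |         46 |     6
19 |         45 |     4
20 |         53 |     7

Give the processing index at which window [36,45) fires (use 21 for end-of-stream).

12

i=0 t=0 v=2: → [0,9); WM=-2
i=1 t=0 v=3: → [0,9); WM=-2
i=2 t=1 v=3: → [0,9); WM=-1
i=3 t=2 v=8: → [2,11),[0,9); WM=0
i=4 t=6 v=3: → [6,15),[4,13),[2,11),[0,9); WM=4
i=5 t=16 v=9: → [16,25),[14,23),[12,21),[10,19),[8,17); WM=14; [0,9) fires=19 [2,11) fires=11 [4,13) fires=3
i=6 t=18 v=2: → [18,27),[16,25),[14,23),[12,21),[10,19); WM=16; [6,15) fires=3
i=7 t=18 v=4: → [18,27),[16,25),[14,23),[12,21),[10,19); WM=16
i=8 t=21 v=4: → [20,29),[18,27),[16,25),[14,23); WM=19; [8,17) fires=9 [10,19) fires=15
i=9 t=7 v=3: DROP (t<19-3); WM=19
i=10 t=29 v=9: → [28,37),[26,35),[24,33),[22,31); WM=27; [12,21) fires=15 [14,23) fires=19 [16,25) fires=19 [18,27) fires=10
i=11 t=41 v=9: → [40,49),[38,47),[36,45),[34,43); WM=39; [20,29) fires=4 [22,31) fires=9 [24,33) fires=9 [26,35) fires=9 [28,37) fires=9
i=12 t=51 v=9: → [50,59),[48,57),[46,55),[44,53); WM=49; [34,43) fires=9 [36,45) fires=9 [38,47) fires=9 [40,49) fires=9
i=13 t=28 v=1: DROP (t<49-3); WM=49
i=14 t=49 v=4: → [48,57),[46,55),[44,53),[42,51); WM=49
i=15 t=33 v=6: DROP (t<49-3); WM=49
i=16 t=42 v=1: DROP (t<49-3); WM=49
i=17 t=34 v=9: DROP (t<49-3); WM=49
i=18 t=46 v=6: → [46,55),[44,53),[42,51),[40,49),[38,47); WM=49
i=19 t=45 v=4: DROP (t<49-3); WM=49
i=20 t=53 v=7: → [52,61),[50,59),[48,57),[46,55); WM=51; [42,51) fires=10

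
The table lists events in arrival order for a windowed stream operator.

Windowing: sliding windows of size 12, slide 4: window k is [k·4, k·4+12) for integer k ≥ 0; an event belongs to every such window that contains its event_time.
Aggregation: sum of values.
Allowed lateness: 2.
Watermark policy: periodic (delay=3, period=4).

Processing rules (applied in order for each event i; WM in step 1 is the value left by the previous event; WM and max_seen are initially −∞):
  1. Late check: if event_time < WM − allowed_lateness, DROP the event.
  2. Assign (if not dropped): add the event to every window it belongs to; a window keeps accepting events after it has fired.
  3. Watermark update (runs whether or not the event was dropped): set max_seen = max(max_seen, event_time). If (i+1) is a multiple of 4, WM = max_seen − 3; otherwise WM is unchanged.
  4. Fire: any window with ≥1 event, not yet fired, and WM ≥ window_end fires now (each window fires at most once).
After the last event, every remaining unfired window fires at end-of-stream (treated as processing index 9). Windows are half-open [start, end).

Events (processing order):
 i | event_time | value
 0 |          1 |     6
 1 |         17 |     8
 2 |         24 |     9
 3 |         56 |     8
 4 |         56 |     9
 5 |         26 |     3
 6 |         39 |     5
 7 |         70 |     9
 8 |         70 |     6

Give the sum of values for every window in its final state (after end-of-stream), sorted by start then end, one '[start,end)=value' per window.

[0,12)=6 [8,20)=8 [12,24)=8 [16,28)=17 [20,32)=9 [24,36)=9 [48,60)=17 [52,64)=17 [56,68)=17 [60,72)=15 [64,76)=15 [68,80)=15

i=0 t=1 v=6: → [0,12); WM=−∞
i=1 t=17 v=8: → [16,28),[12,24),[8,20); WM=−∞
i=2 t=24 v=9: → [24,36),[20,32),[16,28); WM=−∞
i=3 t=56 v=8: → [56,68),[52,64),[48,60); WM=53; [0,12) fires=6 [8,20) fires=8 [12,24) fires=8 [16,28) fires=17 [20,32) fires=9 [24,36) fires=9
i=4 t=56 v=9: → [56,68),[52,64),[48,60); WM=53
i=5 t=26 v=3: DROP (t<53-2); WM=53
i=6 t=39 v=5: DROP (t<53-2); WM=53
i=7 t=70 v=9: → [68,80),[64,76),[60,72); WM=67; [48,60) fires=17 [52,64) fires=17
i=8 t=70 v=6: → [68,80),[64,76),[60,72); WM=67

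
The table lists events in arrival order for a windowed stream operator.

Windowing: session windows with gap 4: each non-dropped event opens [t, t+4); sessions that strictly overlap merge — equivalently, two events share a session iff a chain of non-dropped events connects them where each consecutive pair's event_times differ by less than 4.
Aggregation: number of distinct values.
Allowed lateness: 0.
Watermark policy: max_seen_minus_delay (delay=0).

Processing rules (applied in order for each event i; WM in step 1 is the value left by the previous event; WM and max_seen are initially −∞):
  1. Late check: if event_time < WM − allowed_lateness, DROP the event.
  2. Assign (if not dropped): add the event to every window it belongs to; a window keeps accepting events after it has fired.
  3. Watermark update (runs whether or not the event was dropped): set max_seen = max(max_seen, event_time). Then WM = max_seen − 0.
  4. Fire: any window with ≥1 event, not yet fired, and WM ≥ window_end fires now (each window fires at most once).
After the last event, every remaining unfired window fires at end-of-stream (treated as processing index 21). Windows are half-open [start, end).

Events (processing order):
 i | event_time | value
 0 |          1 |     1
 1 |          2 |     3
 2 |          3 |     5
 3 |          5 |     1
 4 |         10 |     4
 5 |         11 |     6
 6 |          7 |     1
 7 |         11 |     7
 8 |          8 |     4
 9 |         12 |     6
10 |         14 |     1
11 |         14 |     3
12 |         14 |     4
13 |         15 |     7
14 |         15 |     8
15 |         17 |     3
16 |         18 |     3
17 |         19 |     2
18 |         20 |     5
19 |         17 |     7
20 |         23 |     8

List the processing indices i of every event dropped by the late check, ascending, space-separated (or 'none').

6 8 19

i=0 t=1 v=1: → [1,5); WM=1
i=1 t=2 v=3: → [1,6); WM=2
i=2 t=3 v=5: → [1,7); WM=3
i=3 t=5 v=1: → [1,9); WM=5
i=4 t=10 v=4: → [10,14); WM=10
i=5 t=11 v=6: → [10,15); WM=11
i=6 t=7 v=1: DROP (t<11-0); WM=11
i=7 t=11 v=7: → [10,15); WM=11
i=8 t=8 v=4: DROP (t<11-0); WM=11
i=9 t=12 v=6: → [10,16); WM=12
i=10 t=14 v=1: → [10,18); WM=14
i=11 t=14 v=3: → [10,18); WM=14
i=12 t=14 v=4: → [10,18); WM=14
i=13 t=15 v=7: → [10,19); WM=15
i=14 t=15 v=8: → [10,19); WM=15
i=15 t=17 v=3: → [10,21); WM=17
i=16 t=18 v=3: → [10,22); WM=18
i=17 t=19 v=2: → [10,23); WM=19
i=18 t=20 v=5: → [10,24); WM=20
i=19 t=17 v=7: DROP (t<20-0); WM=20
i=20 t=23 v=8: → [10,27); WM=23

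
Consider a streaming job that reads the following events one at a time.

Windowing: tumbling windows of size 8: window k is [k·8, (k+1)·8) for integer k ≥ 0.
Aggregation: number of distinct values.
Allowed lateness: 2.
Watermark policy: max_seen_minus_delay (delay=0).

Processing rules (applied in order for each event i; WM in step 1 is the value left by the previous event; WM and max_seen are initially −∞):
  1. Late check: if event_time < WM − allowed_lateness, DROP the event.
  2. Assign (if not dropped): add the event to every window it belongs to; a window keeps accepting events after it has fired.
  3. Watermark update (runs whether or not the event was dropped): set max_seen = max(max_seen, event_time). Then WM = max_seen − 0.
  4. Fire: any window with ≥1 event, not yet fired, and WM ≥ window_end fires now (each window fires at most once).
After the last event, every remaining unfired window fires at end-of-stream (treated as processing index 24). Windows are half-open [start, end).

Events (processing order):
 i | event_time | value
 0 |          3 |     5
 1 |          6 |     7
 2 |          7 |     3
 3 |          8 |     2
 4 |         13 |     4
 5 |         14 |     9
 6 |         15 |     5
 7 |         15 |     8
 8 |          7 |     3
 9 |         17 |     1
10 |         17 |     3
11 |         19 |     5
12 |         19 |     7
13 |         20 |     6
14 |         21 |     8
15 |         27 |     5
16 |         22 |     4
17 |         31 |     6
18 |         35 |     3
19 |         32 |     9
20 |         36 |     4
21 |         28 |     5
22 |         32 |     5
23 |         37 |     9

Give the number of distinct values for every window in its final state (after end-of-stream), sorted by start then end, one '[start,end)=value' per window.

[0,8)=3 [8,16)=5 [16,24)=6 [24,32)=2 [32,40)=3

i=0 t=3 v=5: → [0,8); WM=3
i=1 t=6 v=7: → [0,8); WM=6
i=2 t=7 v=3: → [0,8); WM=7
i=3 t=8 v=2: → [8,16); WM=8; [0,8) fires=3
i=4 t=13 v=4: → [8,16); WM=13
i=5 t=14 v=9: → [8,16); WM=14
i=6 t=15 v=5: → [8,16); WM=15
i=7 t=15 v=8: → [8,16); WM=15
i=8 t=7 v=3: DROP (t<15-2); WM=15
i=9 t=17 v=1: → [16,24); WM=17; [8,16) fires=5
i=10 t=17 v=3: → [16,24); WM=17
i=11 t=19 v=5: → [16,24); WM=19
i=12 t=19 v=7: → [16,24); WM=19
i=13 t=20 v=6: → [16,24); WM=20
i=14 t=21 v=8: → [16,24); WM=21
i=15 t=27 v=5: → [24,32); WM=27; [16,24) fires=6
i=16 t=22 v=4: DROP (t<27-2); WM=27
i=17 t=31 v=6: → [24,32); WM=31
i=18 t=35 v=3: → [32,40); WM=35; [24,32) fires=2
i=19 t=32 v=9: DROP (t<35-2); WM=35
i=20 t=36 v=4: → [32,40); WM=36
i=21 t=28 v=5: DROP (t<36-2); WM=36
i=22 t=32 v=5: DROP (t<36-2); WM=36
i=23 t=37 v=9: → [32,40); WM=37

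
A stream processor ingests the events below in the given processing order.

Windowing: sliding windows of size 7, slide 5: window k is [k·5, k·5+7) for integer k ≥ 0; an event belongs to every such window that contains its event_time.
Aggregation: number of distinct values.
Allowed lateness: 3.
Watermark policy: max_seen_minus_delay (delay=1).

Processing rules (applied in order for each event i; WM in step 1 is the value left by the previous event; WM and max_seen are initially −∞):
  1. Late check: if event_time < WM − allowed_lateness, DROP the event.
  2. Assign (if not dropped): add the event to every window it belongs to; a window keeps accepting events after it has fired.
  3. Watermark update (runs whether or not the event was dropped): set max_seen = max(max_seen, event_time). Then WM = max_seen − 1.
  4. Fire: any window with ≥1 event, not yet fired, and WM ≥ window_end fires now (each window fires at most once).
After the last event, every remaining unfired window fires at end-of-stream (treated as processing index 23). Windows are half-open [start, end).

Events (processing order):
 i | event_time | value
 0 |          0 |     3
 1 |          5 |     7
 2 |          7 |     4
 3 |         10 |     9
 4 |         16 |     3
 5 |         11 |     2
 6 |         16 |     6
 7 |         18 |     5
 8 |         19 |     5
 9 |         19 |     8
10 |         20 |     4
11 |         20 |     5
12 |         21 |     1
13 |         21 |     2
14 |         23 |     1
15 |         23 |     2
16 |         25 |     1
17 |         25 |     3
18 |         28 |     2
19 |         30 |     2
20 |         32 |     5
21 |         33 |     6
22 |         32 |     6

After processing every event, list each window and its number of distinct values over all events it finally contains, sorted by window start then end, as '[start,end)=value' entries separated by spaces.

i=0 t=0 v=3: → [0,7); WM=-1
i=1 t=5 v=7: → [5,12),[0,7); WM=4
i=2 t=7 v=4: → [5,12); WM=6
i=3 t=10 v=9: → [10,17),[5,12); WM=9; [0,7) fires=2
i=4 t=16 v=3: → [15,22),[10,17); WM=15; [5,12) fires=3
i=5 t=11 v=2: DROP (t<15-3); WM=15
i=6 t=16 v=6: → [15,22),[10,17); WM=15
i=7 t=18 v=5: → [15,22); WM=17; [10,17) fires=3
i=8 t=19 v=5: → [15,22); WM=18
i=9 t=19 v=8: → [15,22); WM=18
i=10 t=20 v=4: → [20,27),[15,22); WM=19
i=11 t=20 v=5: → [20,27),[15,22); WM=19
i=12 t=21 v=1: → [20,27),[15,22); WM=20
i=13 t=21 v=2: → [20,27),[15,22); WM=20
i=14 t=23 v=1: → [20,27); WM=22; [15,22) fires=7
i=15 t=23 v=2: → [20,27); WM=22
i=16 t=25 v=1: → [25,32),[20,27); WM=24
i=17 t=25 v=3: → [25,32),[20,27); WM=24
i=18 t=28 v=2: → [25,32); WM=27; [20,27) fires=5
i=19 t=30 v=2: → [30,37),[25,32); WM=29
i=20 t=32 v=5: → [30,37); WM=31
i=21 t=33 v=6: → [30,37); WM=32; [25,32) fires=3
i=22 t=32 v=6: → [30,37); WM=32

[0,7)=2 [5,12)=3 [10,17)=3 [15,22)=7 [20,27)=5 [25,32)=3 [30,37)=3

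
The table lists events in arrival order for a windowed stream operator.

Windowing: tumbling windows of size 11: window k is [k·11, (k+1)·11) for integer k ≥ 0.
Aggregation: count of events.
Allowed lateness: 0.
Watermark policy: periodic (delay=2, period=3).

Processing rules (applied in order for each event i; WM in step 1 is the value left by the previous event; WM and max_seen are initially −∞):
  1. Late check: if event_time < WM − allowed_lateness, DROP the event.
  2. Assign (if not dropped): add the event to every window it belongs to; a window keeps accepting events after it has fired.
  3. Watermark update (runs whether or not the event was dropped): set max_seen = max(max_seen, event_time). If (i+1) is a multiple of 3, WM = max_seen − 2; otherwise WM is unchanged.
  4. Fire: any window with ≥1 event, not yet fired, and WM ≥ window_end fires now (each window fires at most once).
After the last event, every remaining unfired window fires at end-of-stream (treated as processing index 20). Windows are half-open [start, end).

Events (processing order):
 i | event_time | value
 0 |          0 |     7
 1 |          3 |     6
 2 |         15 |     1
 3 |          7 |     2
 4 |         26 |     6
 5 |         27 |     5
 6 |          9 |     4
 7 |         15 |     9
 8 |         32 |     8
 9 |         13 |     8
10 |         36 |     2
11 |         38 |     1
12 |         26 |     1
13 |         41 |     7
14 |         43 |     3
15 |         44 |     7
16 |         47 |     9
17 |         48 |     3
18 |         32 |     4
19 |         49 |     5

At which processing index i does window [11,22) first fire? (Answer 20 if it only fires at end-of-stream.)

i=0 t=0 v=7: → [0,11); WM=−∞
i=1 t=3 v=6: → [0,11); WM=−∞
i=2 t=15 v=1: → [11,22); WM=13; [0,11) fires=2
i=3 t=7 v=2: DROP (t<13-0); WM=13
i=4 t=26 v=6: → [22,33); WM=13
i=5 t=27 v=5: → [22,33); WM=25; [11,22) fires=1
i=6 t=9 v=4: DROP (t<25-0); WM=25
i=7 t=15 v=9: DROP (t<25-0); WM=25
i=8 t=32 v=8: → [22,33); WM=30
i=9 t=13 v=8: DROP (t<30-0); WM=30
i=10 t=36 v=2: → [33,44); WM=30
i=11 t=38 v=1: → [33,44); WM=36; [22,33) fires=3
i=12 t=26 v=1: DROP (t<36-0); WM=36
i=13 t=41 v=7: → [33,44); WM=36
i=14 t=43 v=3: → [33,44); WM=41
i=15 t=44 v=7: → [44,55); WM=41
i=16 t=47 v=9: → [44,55); WM=41
i=17 t=48 v=3: → [44,55); WM=46; [33,44) fires=4
i=18 t=32 v=4: DROP (t<46-0); WM=46
i=19 t=49 v=5: → [44,55); WM=46

5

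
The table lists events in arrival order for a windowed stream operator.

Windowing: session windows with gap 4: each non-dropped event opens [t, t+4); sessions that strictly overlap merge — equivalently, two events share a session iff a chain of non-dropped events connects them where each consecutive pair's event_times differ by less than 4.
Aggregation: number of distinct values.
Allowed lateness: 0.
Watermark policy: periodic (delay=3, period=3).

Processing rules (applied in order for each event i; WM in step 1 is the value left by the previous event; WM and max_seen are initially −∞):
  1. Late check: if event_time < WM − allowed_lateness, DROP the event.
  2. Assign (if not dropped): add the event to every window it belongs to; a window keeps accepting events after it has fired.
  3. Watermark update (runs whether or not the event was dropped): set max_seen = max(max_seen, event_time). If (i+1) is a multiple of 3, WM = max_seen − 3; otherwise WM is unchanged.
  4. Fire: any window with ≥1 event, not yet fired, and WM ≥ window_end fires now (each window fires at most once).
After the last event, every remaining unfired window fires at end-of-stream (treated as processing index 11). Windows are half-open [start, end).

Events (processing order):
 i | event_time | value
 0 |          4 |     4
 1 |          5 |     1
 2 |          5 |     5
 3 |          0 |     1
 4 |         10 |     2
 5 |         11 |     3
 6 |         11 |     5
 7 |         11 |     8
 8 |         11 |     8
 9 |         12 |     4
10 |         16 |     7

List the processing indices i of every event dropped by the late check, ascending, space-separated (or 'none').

3

i=0 t=4 v=4: → [4,8); WM=−∞
i=1 t=5 v=1: → [4,9); WM=−∞
i=2 t=5 v=5: → [4,9); WM=2
i=3 t=0 v=1: DROP (t<2-0); WM=2
i=4 t=10 v=2: → [10,14); WM=2
i=5 t=11 v=3: → [10,15); WM=8
i=6 t=11 v=5: → [10,15); WM=8
i=7 t=11 v=8: → [10,15); WM=8
i=8 t=11 v=8: → [10,15); WM=8
i=9 t=12 v=4: → [10,16); WM=8
i=10 t=16 v=7: → [16,20); WM=8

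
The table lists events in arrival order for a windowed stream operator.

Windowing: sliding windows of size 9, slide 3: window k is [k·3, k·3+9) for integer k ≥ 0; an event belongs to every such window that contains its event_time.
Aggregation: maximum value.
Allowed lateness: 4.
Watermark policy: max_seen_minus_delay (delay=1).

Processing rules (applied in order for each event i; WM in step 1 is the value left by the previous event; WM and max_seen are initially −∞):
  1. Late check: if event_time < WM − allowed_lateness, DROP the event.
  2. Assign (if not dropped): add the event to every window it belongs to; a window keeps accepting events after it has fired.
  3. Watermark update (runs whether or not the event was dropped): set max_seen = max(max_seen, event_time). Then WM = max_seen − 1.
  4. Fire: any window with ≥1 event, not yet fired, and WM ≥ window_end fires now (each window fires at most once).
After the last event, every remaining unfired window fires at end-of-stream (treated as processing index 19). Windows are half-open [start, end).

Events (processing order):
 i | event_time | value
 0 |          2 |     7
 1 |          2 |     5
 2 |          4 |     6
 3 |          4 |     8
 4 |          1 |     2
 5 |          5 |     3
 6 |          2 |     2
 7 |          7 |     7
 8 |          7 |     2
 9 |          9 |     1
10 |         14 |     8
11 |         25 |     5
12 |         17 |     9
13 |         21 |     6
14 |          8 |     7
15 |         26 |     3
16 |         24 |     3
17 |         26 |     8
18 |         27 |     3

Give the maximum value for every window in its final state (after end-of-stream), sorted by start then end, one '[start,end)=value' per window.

i=0 t=2 v=7: → [0,9); WM=1
i=1 t=2 v=5: → [0,9); WM=1
i=2 t=4 v=6: → [3,12),[0,9); WM=3
i=3 t=4 v=8: → [3,12),[0,9); WM=3
i=4 t=1 v=2: → [0,9); WM=3
i=5 t=5 v=3: → [3,12),[0,9); WM=4
i=6 t=2 v=2: → [0,9); WM=4
i=7 t=7 v=7: → [6,15),[3,12),[0,9); WM=6
i=8 t=7 v=2: → [6,15),[3,12),[0,9); WM=6
i=9 t=9 v=1: → [9,18),[6,15),[3,12); WM=8
i=10 t=14 v=8: → [12,21),[9,18),[6,15); WM=13; [0,9) fires=8 [3,12) fires=8
i=11 t=25 v=5: → [24,33),[21,30),[18,27); WM=24; [6,15) fires=8 [9,18) fires=8 [12,21) fires=8
i=12 t=17 v=9: DROP (t<24-4); WM=24
i=13 t=21 v=6: → [21,30),[18,27),[15,24); WM=24; [15,24) fires=6
i=14 t=8 v=7: DROP (t<24-4); WM=24
i=15 t=26 v=3: → [24,33),[21,30),[18,27); WM=25
i=16 t=24 v=3: → [24,33),[21,30),[18,27); WM=25
i=17 t=26 v=8: → [24,33),[21,30),[18,27); WM=25
i=18 t=27 v=3: → [27,36),[24,33),[21,30); WM=26

[0,9)=8 [3,12)=8 [6,15)=8 [9,18)=8 [12,21)=8 [15,24)=6 [18,27)=8 [21,30)=8 [24,33)=8 [27,36)=3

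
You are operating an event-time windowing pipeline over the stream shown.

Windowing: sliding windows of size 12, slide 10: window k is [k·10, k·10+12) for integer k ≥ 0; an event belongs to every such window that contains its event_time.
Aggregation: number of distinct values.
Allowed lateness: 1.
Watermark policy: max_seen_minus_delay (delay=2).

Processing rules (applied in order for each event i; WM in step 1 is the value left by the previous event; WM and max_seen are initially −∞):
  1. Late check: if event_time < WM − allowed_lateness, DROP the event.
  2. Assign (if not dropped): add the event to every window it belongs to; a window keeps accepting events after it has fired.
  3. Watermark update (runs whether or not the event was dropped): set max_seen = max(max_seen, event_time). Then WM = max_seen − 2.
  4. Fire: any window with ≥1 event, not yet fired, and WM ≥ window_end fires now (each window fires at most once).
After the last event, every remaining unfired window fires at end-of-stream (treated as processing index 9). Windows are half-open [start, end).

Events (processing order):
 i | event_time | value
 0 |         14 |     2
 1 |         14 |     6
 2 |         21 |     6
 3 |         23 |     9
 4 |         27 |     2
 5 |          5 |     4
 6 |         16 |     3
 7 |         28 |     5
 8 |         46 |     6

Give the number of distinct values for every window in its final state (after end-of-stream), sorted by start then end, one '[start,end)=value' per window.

i=0 t=14 v=2: → [10,22); WM=12
i=1 t=14 v=6: → [10,22); WM=12
i=2 t=21 v=6: → [20,32),[10,22); WM=19
i=3 t=23 v=9: → [20,32); WM=21
i=4 t=27 v=2: → [20,32); WM=25; [10,22) fires=2
i=5 t=5 v=4: DROP (t<25-1); WM=25
i=6 t=16 v=3: DROP (t<25-1); WM=25
i=7 t=28 v=5: → [20,32); WM=26
i=8 t=46 v=6: → [40,52); WM=44; [20,32) fires=4

[10,22)=2 [20,32)=4 [40,52)=1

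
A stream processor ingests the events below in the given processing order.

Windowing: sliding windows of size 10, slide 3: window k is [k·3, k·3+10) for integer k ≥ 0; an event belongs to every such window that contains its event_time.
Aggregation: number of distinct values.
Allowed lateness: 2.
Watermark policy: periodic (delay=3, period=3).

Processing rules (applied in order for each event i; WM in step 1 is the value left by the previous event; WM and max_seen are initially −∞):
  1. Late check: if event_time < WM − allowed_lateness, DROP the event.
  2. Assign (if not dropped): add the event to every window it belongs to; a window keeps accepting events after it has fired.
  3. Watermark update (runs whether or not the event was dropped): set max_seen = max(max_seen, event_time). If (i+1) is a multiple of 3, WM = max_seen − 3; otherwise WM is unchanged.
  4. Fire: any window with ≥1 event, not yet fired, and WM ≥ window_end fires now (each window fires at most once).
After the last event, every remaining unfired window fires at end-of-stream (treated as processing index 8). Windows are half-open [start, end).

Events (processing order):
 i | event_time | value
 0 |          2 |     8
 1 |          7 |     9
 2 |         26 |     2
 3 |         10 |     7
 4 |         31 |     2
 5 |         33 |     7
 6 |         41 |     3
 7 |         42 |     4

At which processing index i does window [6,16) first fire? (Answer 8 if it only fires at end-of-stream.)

i=0 t=2 v=8: → [0,10); WM=−∞
i=1 t=7 v=9: → [6,16),[3,13),[0,10); WM=−∞
i=2 t=26 v=2: → [24,34),[21,31),[18,28); WM=23; [0,10) fires=2 [3,13) fires=1 [6,16) fires=1
i=3 t=10 v=7: DROP (t<23-2); WM=23
i=4 t=31 v=2: → [30,40),[27,37),[24,34); WM=23
i=5 t=33 v=7: → [33,43),[30,40),[27,37),[24,34); WM=30; [18,28) fires=1
i=6 t=41 v=3: → [39,49),[36,46),[33,43); WM=30
i=7 t=42 v=4: → [42,52),[39,49),[36,46),[33,43); WM=30

2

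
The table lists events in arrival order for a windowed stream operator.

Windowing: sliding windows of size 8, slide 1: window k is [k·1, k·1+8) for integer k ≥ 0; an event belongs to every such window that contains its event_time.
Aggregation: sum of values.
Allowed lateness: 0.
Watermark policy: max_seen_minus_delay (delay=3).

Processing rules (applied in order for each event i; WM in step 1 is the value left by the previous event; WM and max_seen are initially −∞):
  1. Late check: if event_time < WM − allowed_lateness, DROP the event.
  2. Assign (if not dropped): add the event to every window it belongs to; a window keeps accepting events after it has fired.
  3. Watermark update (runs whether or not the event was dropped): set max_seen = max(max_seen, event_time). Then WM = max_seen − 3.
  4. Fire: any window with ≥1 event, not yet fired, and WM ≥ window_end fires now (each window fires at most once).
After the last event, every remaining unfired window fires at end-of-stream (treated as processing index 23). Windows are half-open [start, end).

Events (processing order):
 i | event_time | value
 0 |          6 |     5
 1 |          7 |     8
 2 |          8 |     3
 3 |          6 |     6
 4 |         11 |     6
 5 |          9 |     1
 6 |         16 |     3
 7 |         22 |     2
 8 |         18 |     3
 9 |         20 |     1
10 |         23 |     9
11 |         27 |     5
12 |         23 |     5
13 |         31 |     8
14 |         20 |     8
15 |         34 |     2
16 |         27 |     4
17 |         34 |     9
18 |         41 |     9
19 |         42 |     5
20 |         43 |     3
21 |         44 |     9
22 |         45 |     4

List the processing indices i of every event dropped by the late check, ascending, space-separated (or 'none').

8 12 14 16

i=0 t=6 v=5: → [6,14),[5,13),[4,12),[3,11),[2,10),[1,9),[0,8); WM=3
i=1 t=7 v=8: → [7,15),[6,14),[5,13),[4,12),[3,11),[2,10),[1,9),[0,8); WM=4
i=2 t=8 v=3: → [8,16),[7,15),[6,14),[5,13),[4,12),[3,11),[2,10),[1,9); WM=5
i=3 t=6 v=6: → [6,14),[5,13),[4,12),[3,11),[2,10),[1,9),[0,8); WM=5
i=4 t=11 v=6: → [11,19),[10,18),[9,17),[8,16),[7,15),[6,14),[5,13),[4,12); WM=8; [0,8) fires=19
i=5 t=9 v=1: → [9,17),[8,16),[7,15),[6,14),[5,13),[4,12),[3,11),[2,10); WM=8
i=6 t=16 v=3: → [16,24),[15,23),[14,22),[13,21),[12,20),[11,19),[10,18),[9,17); WM=13; [1,9) fires=22 [2,10) fires=23 [3,11) fires=23 [4,12) fires=29 [5,13) fires=29
i=7 t=22 v=2: → [22,30),[21,29),[20,28),[19,27),[18,26),[17,25),[16,24),[15,23); WM=19; [6,14) fires=29 [7,15) fires=18 [8,16) fires=10 [9,17) fires=10 [10,18) fires=9 [11,19) fires=9
i=8 t=18 v=3: DROP (t<19-0); WM=19
i=9 t=20 v=1: → [20,28),[19,27),[18,26),[17,25),[16,24),[15,23),[14,22),[13,21); WM=19
i=10 t=23 v=9: → [23,31),[22,30),[21,29),[20,28),[19,27),[18,26),[17,25),[16,24); WM=20; [12,20) fires=3
i=11 t=27 v=5: → [27,35),[26,34),[25,33),[24,32),[23,31),[22,30),[21,29),[20,28); WM=24; [13,21) fires=4 [14,22) fires=4 [15,23) fires=6 [16,24) fires=15
i=12 t=23 v=5: DROP (t<24-0); WM=24
i=13 t=31 v=8: → [31,39),[30,38),[29,37),[28,36),[27,35),[26,34),[25,33),[24,32); WM=28; [17,25) fires=12 [18,26) fires=12 [19,27) fires=12 [20,28) fires=17
i=14 t=20 v=8: DROP (t<28-0); WM=28
i=15 t=34 v=2: → [34,42),[33,41),[32,40),[31,39),[30,38),[29,37),[28,36),[27,35); WM=31; [21,29) fires=16 [22,30) fires=16 [23,31) fires=14
i=16 t=27 v=4: DROP (t<31-0); WM=31
i=17 t=34 v=9: → [34,42),[33,41),[32,40),[31,39),[30,38),[29,37),[28,36),[27,35); WM=31
i=18 t=41 v=9: → [41,49),[40,48),[39,47),[38,46),[37,45),[36,44),[35,43),[34,42); WM=38; [24,32) fires=13 [25,33) fires=13 [26,34) fires=13 [27,35) fires=24 [28,36) fires=19 [29,37) fires=19 [30,38) fires=19
i=19 t=42 v=5: → [42,50),[41,49),[40,48),[39,47),[38,46),[37,45),[36,44),[35,43); WM=39; [31,39) fires=19
i=20 t=43 v=3: → [43,51),[42,50),[41,49),[40,48),[39,47),[38,46),[37,45),[36,44); WM=40; [32,40) fires=11
i=21 t=44 v=9: → [44,52),[43,51),[42,50),[41,49),[40,48),[39,47),[38,46),[37,45); WM=41; [33,41) fires=11
i=22 t=45 v=4: → [45,53),[44,52),[43,51),[42,50),[41,49),[40,48),[39,47),[38,46); WM=42; [34,42) fires=20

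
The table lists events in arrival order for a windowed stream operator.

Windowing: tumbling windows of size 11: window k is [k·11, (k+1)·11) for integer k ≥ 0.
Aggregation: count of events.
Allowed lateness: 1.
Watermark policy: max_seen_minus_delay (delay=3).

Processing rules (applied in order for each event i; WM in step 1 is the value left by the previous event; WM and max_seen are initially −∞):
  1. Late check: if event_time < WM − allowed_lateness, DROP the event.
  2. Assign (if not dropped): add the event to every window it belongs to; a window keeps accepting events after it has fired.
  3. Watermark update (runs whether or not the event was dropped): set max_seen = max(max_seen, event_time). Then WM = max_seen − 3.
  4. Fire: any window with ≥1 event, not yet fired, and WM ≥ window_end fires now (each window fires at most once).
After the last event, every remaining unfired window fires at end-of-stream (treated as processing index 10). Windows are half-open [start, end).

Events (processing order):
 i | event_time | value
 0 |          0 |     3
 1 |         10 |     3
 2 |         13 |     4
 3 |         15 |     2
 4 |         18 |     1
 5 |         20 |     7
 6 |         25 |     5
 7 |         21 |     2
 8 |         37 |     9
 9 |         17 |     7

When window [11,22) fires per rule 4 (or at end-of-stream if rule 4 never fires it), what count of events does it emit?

4

i=0 t=0 v=3: → [0,11); WM=-3
i=1 t=10 v=3: → [0,11); WM=7
i=2 t=13 v=4: → [11,22); WM=10
i=3 t=15 v=2: → [11,22); WM=12; [0,11) fires=2
i=4 t=18 v=1: → [11,22); WM=15
i=5 t=20 v=7: → [11,22); WM=17
i=6 t=25 v=5: → [22,33); WM=22; [11,22) fires=4
i=7 t=21 v=2: → [11,22); WM=22
i=8 t=37 v=9: → [33,44); WM=34; [22,33) fires=1
i=9 t=17 v=7: DROP (t<34-1); WM=34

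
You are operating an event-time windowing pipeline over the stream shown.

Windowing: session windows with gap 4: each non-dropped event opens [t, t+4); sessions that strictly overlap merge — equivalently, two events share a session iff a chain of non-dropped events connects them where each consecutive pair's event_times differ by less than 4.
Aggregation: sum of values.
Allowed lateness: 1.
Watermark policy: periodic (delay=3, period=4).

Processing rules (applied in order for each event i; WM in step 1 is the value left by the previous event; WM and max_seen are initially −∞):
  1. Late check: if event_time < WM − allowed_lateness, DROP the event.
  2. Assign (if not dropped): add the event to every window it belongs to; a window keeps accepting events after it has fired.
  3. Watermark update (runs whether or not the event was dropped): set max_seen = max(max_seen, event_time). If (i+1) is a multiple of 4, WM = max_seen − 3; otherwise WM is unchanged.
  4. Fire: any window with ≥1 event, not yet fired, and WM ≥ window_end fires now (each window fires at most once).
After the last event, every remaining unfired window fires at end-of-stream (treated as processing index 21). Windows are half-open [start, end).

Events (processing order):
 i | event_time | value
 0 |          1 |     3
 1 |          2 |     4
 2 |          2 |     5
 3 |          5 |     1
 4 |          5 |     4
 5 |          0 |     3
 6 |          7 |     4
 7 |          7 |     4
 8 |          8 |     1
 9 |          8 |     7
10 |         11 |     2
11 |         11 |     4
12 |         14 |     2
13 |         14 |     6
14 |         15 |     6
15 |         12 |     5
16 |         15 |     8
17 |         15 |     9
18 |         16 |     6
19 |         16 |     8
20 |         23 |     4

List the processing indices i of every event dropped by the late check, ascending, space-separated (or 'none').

5

i=0 t=1 v=3: → [1,5); WM=−∞
i=1 t=2 v=4: → [1,6); WM=−∞
i=2 t=2 v=5: → [1,6); WM=−∞
i=3 t=5 v=1: → [1,9); WM=2
i=4 t=5 v=4: → [1,9); WM=2
i=5 t=0 v=3: DROP (t<2-1); WM=2
i=6 t=7 v=4: → [1,11); WM=2
i=7 t=7 v=4: → [1,11); WM=4
i=8 t=8 v=1: → [1,12); WM=4
i=9 t=8 v=7: → [1,12); WM=4
i=10 t=11 v=2: → [1,15); WM=4
i=11 t=11 v=4: → [1,15); WM=8
i=12 t=14 v=2: → [1,18); WM=8
i=13 t=14 v=6: → [1,18); WM=8
i=14 t=15 v=6: → [1,19); WM=8
i=15 t=12 v=5: → [1,19); WM=12
i=16 t=15 v=8: → [1,19); WM=12
i=17 t=15 v=9: → [1,19); WM=12
i=18 t=16 v=6: → [1,20); WM=12
i=19 t=16 v=8: → [1,20); WM=13
i=20 t=23 v=4: → [23,27); WM=13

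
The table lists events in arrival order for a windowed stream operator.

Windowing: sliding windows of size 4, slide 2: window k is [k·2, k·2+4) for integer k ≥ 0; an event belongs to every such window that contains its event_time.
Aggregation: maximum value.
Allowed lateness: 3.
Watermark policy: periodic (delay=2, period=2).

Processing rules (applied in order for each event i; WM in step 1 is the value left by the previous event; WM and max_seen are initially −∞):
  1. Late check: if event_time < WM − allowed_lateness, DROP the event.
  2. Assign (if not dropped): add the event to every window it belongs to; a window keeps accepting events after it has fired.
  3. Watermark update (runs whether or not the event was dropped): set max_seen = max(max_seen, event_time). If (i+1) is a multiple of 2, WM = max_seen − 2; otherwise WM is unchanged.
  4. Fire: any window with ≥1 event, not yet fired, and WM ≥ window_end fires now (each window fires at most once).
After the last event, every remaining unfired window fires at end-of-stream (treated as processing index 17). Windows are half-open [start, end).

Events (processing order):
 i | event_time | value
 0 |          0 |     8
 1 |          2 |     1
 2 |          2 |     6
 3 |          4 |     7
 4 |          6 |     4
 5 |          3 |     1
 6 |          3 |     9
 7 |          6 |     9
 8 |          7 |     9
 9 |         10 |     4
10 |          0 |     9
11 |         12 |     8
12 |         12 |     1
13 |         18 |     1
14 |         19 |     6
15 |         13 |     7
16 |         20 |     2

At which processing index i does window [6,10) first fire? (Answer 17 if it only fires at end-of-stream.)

11

i=0 t=0 v=8: → [0,4); WM=−∞
i=1 t=2 v=1: → [2,6),[0,4); WM=0
i=2 t=2 v=6: → [2,6),[0,4); WM=0
i=3 t=4 v=7: → [4,8),[2,6); WM=2
i=4 t=6 v=4: → [6,10),[4,8); WM=2
i=5 t=3 v=1: → [2,6),[0,4); WM=4; [0,4) fires=8
i=6 t=3 v=9: → [2,6),[0,4); WM=4
i=7 t=6 v=9: → [6,10),[4,8); WM=4
i=8 t=7 v=9: → [6,10),[4,8); WM=4
i=9 t=10 v=4: → [10,14),[8,12); WM=8; [2,6) fires=9 [4,8) fires=9
i=10 t=0 v=9: DROP (t<8-3); WM=8
i=11 t=12 v=8: → [12,16),[10,14); WM=10; [6,10) fires=9
i=12 t=12 v=1: → [12,16),[10,14); WM=10
i=13 t=18 v=1: → [18,22),[16,20); WM=16; [8,12) fires=4 [10,14) fires=8 [12,16) fires=8
i=14 t=19 v=6: → [18,22),[16,20); WM=16
i=15 t=13 v=7: → [12,16),[10,14); WM=17
i=16 t=20 v=2: → [20,24),[18,22); WM=17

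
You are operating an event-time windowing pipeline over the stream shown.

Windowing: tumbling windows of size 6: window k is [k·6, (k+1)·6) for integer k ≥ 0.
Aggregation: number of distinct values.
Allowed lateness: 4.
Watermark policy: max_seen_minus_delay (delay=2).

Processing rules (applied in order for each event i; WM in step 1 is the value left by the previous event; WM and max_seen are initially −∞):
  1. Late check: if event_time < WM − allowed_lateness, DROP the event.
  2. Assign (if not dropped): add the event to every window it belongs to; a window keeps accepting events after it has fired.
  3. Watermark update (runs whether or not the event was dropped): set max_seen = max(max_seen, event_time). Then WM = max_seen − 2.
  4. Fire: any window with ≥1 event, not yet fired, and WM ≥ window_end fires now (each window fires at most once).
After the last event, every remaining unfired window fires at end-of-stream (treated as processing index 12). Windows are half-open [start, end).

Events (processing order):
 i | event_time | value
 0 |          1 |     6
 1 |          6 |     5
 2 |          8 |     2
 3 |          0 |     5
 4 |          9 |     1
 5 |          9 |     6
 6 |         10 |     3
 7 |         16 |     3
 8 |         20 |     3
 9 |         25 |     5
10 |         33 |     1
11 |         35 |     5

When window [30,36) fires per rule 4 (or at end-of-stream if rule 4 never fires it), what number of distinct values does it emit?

2

i=0 t=1 v=6: → [0,6); WM=-1
i=1 t=6 v=5: → [6,12); WM=4
i=2 t=8 v=2: → [6,12); WM=6; [0,6) fires=1
i=3 t=0 v=5: DROP (t<6-4); WM=6
i=4 t=9 v=1: → [6,12); WM=7
i=5 t=9 v=6: → [6,12); WM=7
i=6 t=10 v=3: → [6,12); WM=8
i=7 t=16 v=3: → [12,18); WM=14; [6,12) fires=5
i=8 t=20 v=3: → [18,24); WM=18; [12,18) fires=1
i=9 t=25 v=5: → [24,30); WM=23
i=10 t=33 v=1: → [30,36); WM=31; [18,24) fires=1 [24,30) fires=1
i=11 t=35 v=5: → [30,36); WM=33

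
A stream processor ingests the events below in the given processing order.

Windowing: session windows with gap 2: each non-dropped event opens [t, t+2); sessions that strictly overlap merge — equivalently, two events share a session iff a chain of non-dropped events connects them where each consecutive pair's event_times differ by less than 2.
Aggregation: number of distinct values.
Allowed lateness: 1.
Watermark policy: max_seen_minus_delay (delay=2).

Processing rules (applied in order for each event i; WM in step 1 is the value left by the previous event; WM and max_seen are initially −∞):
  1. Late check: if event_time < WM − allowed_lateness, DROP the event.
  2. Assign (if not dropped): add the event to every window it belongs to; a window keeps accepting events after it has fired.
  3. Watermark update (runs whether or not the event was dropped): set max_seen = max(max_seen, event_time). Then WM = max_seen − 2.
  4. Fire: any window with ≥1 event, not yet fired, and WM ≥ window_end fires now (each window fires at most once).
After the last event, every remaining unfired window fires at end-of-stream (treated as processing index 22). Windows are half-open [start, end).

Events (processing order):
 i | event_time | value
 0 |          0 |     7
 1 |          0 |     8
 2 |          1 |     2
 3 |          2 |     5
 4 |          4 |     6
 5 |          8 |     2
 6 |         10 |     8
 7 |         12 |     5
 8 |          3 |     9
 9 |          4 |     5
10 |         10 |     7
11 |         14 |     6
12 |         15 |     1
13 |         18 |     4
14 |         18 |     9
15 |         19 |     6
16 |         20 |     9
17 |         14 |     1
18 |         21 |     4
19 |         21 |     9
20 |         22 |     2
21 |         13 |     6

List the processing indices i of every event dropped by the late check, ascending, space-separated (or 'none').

8 9 17 21

i=0 t=0 v=7: → [0,2); WM=-2
i=1 t=0 v=8: → [0,2); WM=-2
i=2 t=1 v=2: → [0,3); WM=-1
i=3 t=2 v=5: → [0,4); WM=0
i=4 t=4 v=6: → [4,6); WM=2
i=5 t=8 v=2: → [8,10); WM=6
i=6 t=10 v=8: → [10,12); WM=8
i=7 t=12 v=5: → [12,14); WM=10
i=8 t=3 v=9: DROP (t<10-1); WM=10
i=9 t=4 v=5: DROP (t<10-1); WM=10
i=10 t=10 v=7: → [10,12); WM=10
i=11 t=14 v=6: → [14,16); WM=12
i=12 t=15 v=1: → [14,17); WM=13
i=13 t=18 v=4: → [18,20); WM=16
i=14 t=18 v=9: → [18,20); WM=16
i=15 t=19 v=6: → [18,21); WM=17
i=16 t=20 v=9: → [18,22); WM=18
i=17 t=14 v=1: DROP (t<18-1); WM=18
i=18 t=21 v=4: → [18,23); WM=19
i=19 t=21 v=9: → [18,23); WM=19
i=20 t=22 v=2: → [18,24); WM=20
i=21 t=13 v=6: DROP (t<20-1); WM=20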